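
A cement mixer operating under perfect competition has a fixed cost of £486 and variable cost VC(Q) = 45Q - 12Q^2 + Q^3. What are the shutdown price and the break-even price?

AVC = 45 - 12Q + Q^2; minimized at Q = 6, giving min AVC = £9. That is the shutdown price.
ATC = 486/Q + 45 - 12Q + Q^2. Setting dATC/dQ = −486/Q^2 − 12 + 2Q = 0 gives Q = 9 (since 2·9^3 − 12·9^2 = 486).
min ATC = 486/9 + 45 − 12·9 + 9^2 = £72. That is the break-even price.
For £9 ≤ P < £72 the firm produces at a loss; below £9 it shuts down.

Shutdown price = £9; break-even price = £72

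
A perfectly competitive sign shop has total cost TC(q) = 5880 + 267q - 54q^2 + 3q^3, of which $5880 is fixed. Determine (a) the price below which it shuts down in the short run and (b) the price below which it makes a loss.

Shutdown price = $24; break-even price = $519

Shutdown price = min AVC. AVC = 267 - 54q + 3q^2, with vertex at q = 9 and minimum $24.
ATC = 5880/q + 267 - 54q + 3q^2. Setting dATC/dq = −5880/q^2 − 54 + 6q = 0 gives q = 14 (since 6·14^3 − 54·14^2 = 5880).
min ATC = 5880/14 + 267 − 54·14 + 3·14^2 = $519. That is the break-even price.
For $24 ≤ P < $519 the firm produces at a loss; below $24 it shuts down.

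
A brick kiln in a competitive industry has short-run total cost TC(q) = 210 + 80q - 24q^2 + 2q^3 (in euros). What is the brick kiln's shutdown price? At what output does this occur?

The shutdown price is the minimum of AVC. VC = 80q - 24q^2 + 2q^3, so AVC = 80 - 24q + 2q^2.
dAVC/dq = -24 + 4q = 0 gives q = 6. min AVC = 80 - 24·6 + 2·6^2 = 8.
For P < €8 the firm produces nothing.

€8 per unit, at q = 6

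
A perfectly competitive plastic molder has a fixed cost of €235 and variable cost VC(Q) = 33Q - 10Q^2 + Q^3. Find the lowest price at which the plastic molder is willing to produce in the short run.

Short-run supply begins at min AVC. From VC = 33Q - 10Q^2 + Q^3, AVC = 33 - 10Q + Q^2.
At the minimum of AVC, MC = AVC. MC = 33 - 20Q + 3Q^2; setting MC = AVC gives 2Q^2 - 10Q = 0, so Q = 5. min AVC = 8.
For P < €8 the firm produces nothing.

€8 per unit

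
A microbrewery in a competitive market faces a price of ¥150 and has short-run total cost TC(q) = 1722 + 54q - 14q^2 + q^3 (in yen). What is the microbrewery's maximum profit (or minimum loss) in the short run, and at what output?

Profit = -¥282 at q = 12

AVC = 54 - 14q + q^2; min AVC = ¥5 at q = 7. Since P = ¥150 ≥ min AVC, the firm produces.
With MC = 54 - 28q + 3q^2, P = MC on the upward-sloping part at q* = 12.
TR = 150·12 = 1800. TC = 1722 + 360 = 2082. Profit = 1800 − 2082 = -¥282.
By producing, the firm covers all variable cost plus ¥1440 of fixed cost; shutting down would lose the full ¥1722.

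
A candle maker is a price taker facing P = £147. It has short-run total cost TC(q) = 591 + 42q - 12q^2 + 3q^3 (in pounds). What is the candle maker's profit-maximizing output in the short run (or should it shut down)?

Produce at q = 5

Variable cost is VC = 42q - 12q^2 + 3q^3, so AVC = VC/q = 42 - 12q + 3q^2 and MC = dTC/dq = 42 - 24q + 9q^2.
AVC is minimized where dAVC/dq = -12 + 6q = 0, at q = 2; min AVC = 42 - 12·2 + 3·2^2 = £30.
Since P = £147 ≥ min AVC = £30, price covers variable cost and the firm should produce.
P = MC gives -105 - 24q + 9q^2 = 0, with roots -7/3 and 5. Take the larger (rising MC): q* = 5.
Check: AVC at q = 5 is £57 ≤ P, so revenue covers variable cost.
Profit = P·q − TC = 147·5 − 876 = -£141, a loss, but smaller than the £591 fixed cost the firm would lose by shutting down.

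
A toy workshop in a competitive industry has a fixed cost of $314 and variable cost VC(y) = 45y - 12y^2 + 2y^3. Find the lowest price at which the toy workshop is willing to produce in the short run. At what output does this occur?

The shutdown price is the minimum of AVC. VC = 45y - 12y^2 + 2y^3, so AVC = 45 - 12y + 2y^2.
At the minimum of AVC, MC = AVC. MC = 45 - 24y + 6y^2; setting MC = AVC gives 4y^2 - 12y = 0, so y = 3. min AVC = 27.
So the shutdown price is $27.

$27 per unit, at y = 3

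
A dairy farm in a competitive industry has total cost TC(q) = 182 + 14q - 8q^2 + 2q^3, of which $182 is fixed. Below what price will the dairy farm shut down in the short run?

$6 per unit

The shutdown price is the minimum of AVC. VC = 14q - 8q^2 + 2q^3, so AVC = 14 - 8q + 2q^2.
At the minimum of AVC, MC = AVC. MC = 14 - 16q + 6q^2; setting MC = AVC gives 4q^2 - 8q = 0, so q = 2. min AVC = 6.
So the shutdown price is $6.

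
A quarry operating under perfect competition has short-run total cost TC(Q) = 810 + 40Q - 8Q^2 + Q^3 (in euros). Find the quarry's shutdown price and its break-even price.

Shutdown price = min AVC. AVC = 40 - 8Q + Q^2, with vertex at Q = 4 and minimum €24.
ATC = 810/Q + 40 - 8Q + Q^2. Setting dATC/dQ = −810/Q^2 − 8 + 2Q = 0 gives Q = 9 (since 2·9^3 − 8·9^2 = 810).
min ATC = 810/9 + 40 − 8·9 + 9^2 = €139. That is the break-even price.
For €24 ≤ P < €139 the firm produces at a loss; below €24 it shuts down.

Shutdown price = €24; break-even price = €139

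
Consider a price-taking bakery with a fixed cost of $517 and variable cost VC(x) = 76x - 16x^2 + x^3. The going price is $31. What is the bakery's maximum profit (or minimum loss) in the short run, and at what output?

Profit = -$355 at x = 9

AVC = 76 - 16x + x^2 has its minimum $12 at x = 8; price $31 clears that bar, so the firm operates.
With MC = 76 - 32x + 3x^2, P = MC on the upward-sloping part at x* = 9.
TR = 31·9 = 279. TC = 517 + 117 = 634. Profit = 279 − 634 = -$355.
That loss of $355 beats the $517 the firm would lose by shutting down; producing recovers $162 of fixed cost.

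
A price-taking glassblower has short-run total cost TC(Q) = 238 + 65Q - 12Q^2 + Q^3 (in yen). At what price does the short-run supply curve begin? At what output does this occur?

Short-run supply begins at min AVC. From VC = 65Q - 12Q^2 + Q^3, AVC = 65 - 12Q + Q^2.
At the minimum of AVC, MC = AVC. MC = 65 - 24Q + 3Q^2; setting MC = AVC gives 2Q^2 - 12Q = 0, so Q = 6. min AVC = 29.
So the shutdown price is ¥29.

¥29 per unit, at Q = 6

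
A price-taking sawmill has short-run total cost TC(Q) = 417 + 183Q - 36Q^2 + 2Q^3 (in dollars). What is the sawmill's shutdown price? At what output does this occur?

The firm shuts down when price falls below the minimum of average variable cost. AVC = VC/Q = 183 - 36Q + 2Q^2.
At the minimum of AVC, MC = AVC. MC = 183 - 72Q + 6Q^2; setting MC = AVC gives 4Q^2 - 36Q = 0, so Q = 9. min AVC = 21.
The firm shuts down for any P below $21.

$21 per unit, at Q = 9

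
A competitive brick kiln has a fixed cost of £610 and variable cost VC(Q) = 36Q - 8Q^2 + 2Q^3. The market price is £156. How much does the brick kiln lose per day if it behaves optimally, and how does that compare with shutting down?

AVC = 36 - 8Q + 2Q^2; min AVC = £28 at Q = 2. Since P = £156 ≥ min AVC, the firm produces.
With MC = 36 - 16Q + 6Q^2, P = MC on the upward-sloping part at Q* = 6.
TR = 156·6 = 936. TC = 610 + 360 = 970. Profit = 936 − 970 = -£34.
By producing, the firm covers all variable cost plus £576 of fixed cost; shutting down would lose the full £610.

Profit = -£34 at Q = 6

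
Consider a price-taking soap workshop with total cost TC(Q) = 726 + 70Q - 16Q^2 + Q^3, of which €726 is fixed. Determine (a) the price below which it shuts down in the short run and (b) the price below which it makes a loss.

AVC = 70 - 16Q + Q^2; minimized at Q = 8, giving min AVC = €6. That is the shutdown price.
ATC = 726/Q + 70 - 16Q + Q^2. Setting dATC/dQ = −726/Q^2 − 16 + 2Q = 0 gives Q = 11 (since 2·11^3 − 16·11^2 = 726).
min ATC = 726/11 + 70 − 16·11 + 11^2 = €81. That is the break-even price.
For €6 ≤ P < €81 the firm produces at a loss; below €6 it shuts down.

Shutdown price = €6; break-even price = €81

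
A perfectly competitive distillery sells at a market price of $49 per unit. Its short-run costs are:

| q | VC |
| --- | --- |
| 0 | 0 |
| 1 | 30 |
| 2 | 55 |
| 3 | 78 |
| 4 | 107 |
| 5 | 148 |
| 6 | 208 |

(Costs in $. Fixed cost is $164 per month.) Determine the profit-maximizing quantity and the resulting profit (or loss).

q = 5; profit = -$67

Tabulate TR − TC: q=0: -164; q=1: -145; q=2: -121; q=3: -95; q=4: -75; q=5: -67; q=6: -78.
Profit is maximized at q = 5. AVC there is 148/5 = $29.60 ≤ P, so producing beats shutting down (which would give -$164).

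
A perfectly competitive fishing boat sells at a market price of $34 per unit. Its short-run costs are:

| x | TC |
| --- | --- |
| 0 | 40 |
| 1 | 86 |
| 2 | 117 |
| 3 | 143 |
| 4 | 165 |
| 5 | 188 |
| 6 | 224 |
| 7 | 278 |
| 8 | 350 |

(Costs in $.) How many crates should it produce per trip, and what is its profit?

Tabulate TR − TC: x=0: -40; x=1: -52; x=2: -49; x=3: -41; x=4: -29; x=5: -18; x=6: -20; x=7: -40; x=8: -78.
Profit is maximized at x = 5. AVC there is 148/5 = $29.60 ≤ P, so producing beats shutting down (which would give -$40).

x = 5; profit = -$18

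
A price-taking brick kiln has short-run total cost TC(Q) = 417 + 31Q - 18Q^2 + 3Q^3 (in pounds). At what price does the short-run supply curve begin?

The shutdown price is the minimum of AVC. VC = 31Q - 18Q^2 + 3Q^3, so AVC = 31 - 18Q + 3Q^2.
At the minimum of AVC, MC = AVC. MC = 31 - 36Q + 9Q^2; setting MC = AVC gives 6Q^2 - 18Q = 0, so Q = 3. min AVC = 4.
So the shutdown price is £4.

£4 per unit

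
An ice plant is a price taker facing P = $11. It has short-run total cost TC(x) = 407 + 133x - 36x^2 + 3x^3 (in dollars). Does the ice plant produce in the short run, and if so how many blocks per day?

From TC, MC = TC'(x) = 133 - 72x + 9x^2 and AVC = VC/x = 133 - 36x + 3x^2.
AVC is minimized where dAVC/dx = -36 + 6x = 0, at x = 6; min AVC = 133 - 36·6 + 3·6^2 = $25.
Since P = $11 < min AVC = $25, price fails to cover variable cost at any output.
Shutting down limits the loss to fixed cost, $407.

Shut down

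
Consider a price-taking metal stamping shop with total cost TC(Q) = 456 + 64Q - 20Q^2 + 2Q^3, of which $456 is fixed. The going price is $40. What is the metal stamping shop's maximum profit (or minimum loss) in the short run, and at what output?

Profit = -$312 at Q = 6

AVC = 64 - 20Q + 2Q^2 has its minimum $14 at Q = 5; price $40 clears that bar, so the firm operates.
MC = 64 - 40Q + 6Q^2. Setting P = MC and taking the root on the rising branch gives Q* = 6.
TR = 40·6 = 240. TC = 456 + 96 = 552. Profit = 240 − 552 = -$312.
Shutting down would mean losing the fixed cost of $456, so operating at a loss of $312 is better by $144.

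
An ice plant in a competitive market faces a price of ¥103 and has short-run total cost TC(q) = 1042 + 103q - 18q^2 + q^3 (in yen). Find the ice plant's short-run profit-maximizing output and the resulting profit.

AVC = 103 - 18q + q^2 has its minimum ¥22 at q = 9; price ¥103 clears that bar, so the firm operates.
MC = 103 - 36q + 3q^2. Setting P = MC and taking the root on the rising branch gives q* = 12.
TR = 103·12 = 1236. TC = 1042 + 372 = 1414. Profit = 1236 − 1414 = -¥178.
By producing, the firm covers all variable cost plus ¥864 of fixed cost; shutting down would lose the full ¥1042.

Profit = -¥178 at q = 12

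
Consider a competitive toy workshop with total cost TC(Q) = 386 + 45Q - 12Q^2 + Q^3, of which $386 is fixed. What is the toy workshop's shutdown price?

$9 per unit

Short-run supply begins at min AVC. From VC = 45Q - 12Q^2 + Q^3, AVC = 45 - 12Q + Q^2.
At the minimum of AVC, MC = AVC. MC = 45 - 24Q + 3Q^2; setting MC = AVC gives 2Q^2 - 12Q = 0, so Q = 6. min AVC = 9.
The firm shuts down for any P below $9.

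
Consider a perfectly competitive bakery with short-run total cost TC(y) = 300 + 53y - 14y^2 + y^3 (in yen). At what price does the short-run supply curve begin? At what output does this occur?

The shutdown price is the minimum of AVC. VC = 53y - 14y^2 + y^3, so AVC = 53 - 14y + y^2.
dAVC/dy = -14 + 2y = 0 gives y = 7. min AVC = 53 - 14·7 + 7^2 = 4.
The firm shuts down for any P below ¥4.

¥4 per unit, at y = 7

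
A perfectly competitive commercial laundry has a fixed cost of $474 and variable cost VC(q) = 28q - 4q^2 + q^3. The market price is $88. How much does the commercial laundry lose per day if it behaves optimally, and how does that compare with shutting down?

AVC = 28 - 4q + q^2 has its minimum $24 at q = 2; price $88 clears that bar, so the firm operates.
With MC = 28 - 8q + 3q^2, P = MC on the upward-sloping part at q* = 6.
TR = 88·6 = 528. TC = 474 + 240 = 714. Profit = 528 − 714 = -$186.
Shutting down would mean losing the fixed cost of $474, so operating at a loss of $186 is better by $288.

Profit = -$186 at q = 6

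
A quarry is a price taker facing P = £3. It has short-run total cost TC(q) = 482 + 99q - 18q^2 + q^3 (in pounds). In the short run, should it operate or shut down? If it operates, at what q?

Shut down

From TC, MC = TC'(q) = 99 - 36q + 3q^2 and AVC = VC/q = 99 - 18q + q^2.
AVC is minimized where dAVC/dq = -18 + 2q = 0, at q = 9; min AVC = 99 - 18·9 + 9^2 = £18.
Since P = £3 < min AVC = £18, price fails to cover variable cost at any output.
Shutting down limits the loss to fixed cost, £482.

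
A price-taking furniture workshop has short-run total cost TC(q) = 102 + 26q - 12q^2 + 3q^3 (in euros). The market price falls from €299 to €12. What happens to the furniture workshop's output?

Output falls from 7 to 0 (the firm shuts down)

AVC = 26 - 12q + 3q^2, minimized at q = 2 where min AVC = €14. MC = 26 - 24q + 9q^2.
With P = €299 above the shutdown price, P = MC gives q = 7.
At P = €12 < min AVC = €14, price no longer covers variable cost at any output, so the firm shuts down: q = 0.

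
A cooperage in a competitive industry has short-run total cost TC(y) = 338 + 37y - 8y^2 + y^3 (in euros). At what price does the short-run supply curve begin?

The shutdown price is the minimum of AVC. VC = 37y - 8y^2 + y^3, so AVC = 37 - 8y + y^2.
dAVC/dy = -8 + 2y = 0 gives y = 4. min AVC = 37 - 8·4 + 4^2 = 21.
For P < €21 the firm produces nothing.

€21 per unit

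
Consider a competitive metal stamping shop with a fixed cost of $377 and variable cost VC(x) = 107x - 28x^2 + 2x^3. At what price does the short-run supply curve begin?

The firm shuts down when price falls below the minimum of average variable cost. AVC = VC/x = 107 - 28x + 2x^2.
dAVC/dx = -28 + 4x = 0 gives x = 7. min AVC = 107 - 28·7 + 2·7^2 = 9.
So the shutdown price is $9.

$9 per unit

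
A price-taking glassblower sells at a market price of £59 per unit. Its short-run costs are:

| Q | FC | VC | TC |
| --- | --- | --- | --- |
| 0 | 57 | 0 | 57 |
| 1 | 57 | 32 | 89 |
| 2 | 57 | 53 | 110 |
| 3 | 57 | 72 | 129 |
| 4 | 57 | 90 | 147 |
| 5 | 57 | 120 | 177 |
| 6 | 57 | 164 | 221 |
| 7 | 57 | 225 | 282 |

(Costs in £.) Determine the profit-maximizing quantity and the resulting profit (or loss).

Tabulate TR − TC: Q=0: -57; Q=1: -30; Q=2: 8; Q=3: 48; Q=4: 89; Q=5: 118; Q=6: 133; Q=7: 131.
Profit is maximized at Q = 6. AVC there is 164/6 = £27.33 ≤ P, so producing beats shutting down (which would give -£57).

Q = 6; profit = £133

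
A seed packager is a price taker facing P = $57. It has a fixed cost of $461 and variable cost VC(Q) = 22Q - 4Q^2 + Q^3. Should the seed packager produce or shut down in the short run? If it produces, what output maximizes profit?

From TC, MC = TC'(Q) = 22 - 8Q + 3Q^2 and AVC = VC/Q = 22 - 4Q + Q^2.
AVC hits its minimum where MC = AVC, at Q = 2, giving min AVC = 22 - 4·2 + 2^2 = $18.
Since P = $57 ≥ min AVC = $18, price covers variable cost and the firm should produce.
P = MC gives -35 - 8Q + 3Q^2 = 0, with roots -7/3 and 5. Take the larger (rising MC): Q* = 5.
Check: AVC at Q = 5 is $27 ≤ P, so revenue covers variable cost.
Profit = P·Q − TC = 57·5 − 596 = -$311, a loss, but smaller than the $461 fixed cost the firm would lose by shutting down.

Produce at Q = 5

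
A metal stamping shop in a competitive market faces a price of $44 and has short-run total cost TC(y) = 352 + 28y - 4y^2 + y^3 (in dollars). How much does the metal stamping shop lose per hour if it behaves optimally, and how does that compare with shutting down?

AVC = 28 - 4y + y^2 has its minimum $24 at y = 2; price $44 clears that bar, so the firm operates.
MC = 28 - 8y + 3y^2. Setting P = MC and taking the root on the rising branch gives y* = 4.
TR = 44·4 = 176. TC = 352 + 112 = 464. Profit = 176 − 464 = -$288.
Shutting down would mean losing the fixed cost of $352, so operating at a loss of $288 is better by $64.

Profit = -$288 at y = 4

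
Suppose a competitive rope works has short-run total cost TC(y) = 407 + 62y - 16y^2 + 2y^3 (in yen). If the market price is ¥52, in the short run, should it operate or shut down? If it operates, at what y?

From TC, MC = TC'(y) = 62 - 32y + 6y^2 and AVC = VC/y = 62 - 16y + 2y^2.
AVC hits its minimum where MC = AVC, at y = 4, giving min AVC = 62 - 16·4 + 2·4^2 = ¥30.
Because ¥52 ≥ ¥30, revenue can cover variable cost; the firm operates.
Set P = MC: 52 = 62 - 32y + 6y^2 → 10 - 32y + 6y^2 = 0. The roots are y = 1/3 and y = 5; the profit-maximizing output is on the rising part of MC, so y* = 5.
Check: AVC at y = 5 is ¥32 ≤ P, so revenue covers variable cost.
Profit = P·y − TC = 52·5 − 567 = -¥307, a loss, but smaller than the ¥407 fixed cost the firm would lose by shutting down.

Produce at y = 5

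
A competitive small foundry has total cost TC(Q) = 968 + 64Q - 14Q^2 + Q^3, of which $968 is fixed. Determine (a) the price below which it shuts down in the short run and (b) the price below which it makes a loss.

Shutdown price = $15; break-even price = $119

Shutdown price = min AVC. AVC = 64 - 14Q + Q^2, with vertex at Q = 7 and minimum $15.
ATC = 968/Q + 64 - 14Q + Q^2. Setting dATC/dQ = −968/Q^2 − 14 + 2Q = 0 gives Q = 11 (since 2·11^3 − 14·11^2 = 968).
min ATC = 968/11 + 64 − 14·11 + 11^2 = $119. That is the break-even price.
Between these two prices the firm operates at a loss; above $119 it earns a profit.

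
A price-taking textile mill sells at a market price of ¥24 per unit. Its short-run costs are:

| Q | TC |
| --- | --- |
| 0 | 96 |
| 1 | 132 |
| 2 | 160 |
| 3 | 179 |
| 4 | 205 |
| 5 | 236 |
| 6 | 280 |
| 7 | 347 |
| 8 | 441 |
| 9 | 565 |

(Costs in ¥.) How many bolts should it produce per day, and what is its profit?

Profit at each row (π = 24Q − TC): Q=0: -96; Q=1: -108; Q=2: -112; Q=3: -107; Q=4: -109; Q=5: -116; Q=6: -136; Q=7: -179; Q=8: -249; Q=9: -349.
Profit is highest at Q = 0. Equivalently, the lowest AVC in the table is 109/4 ≈ ¥27.25 at Q = 4, and P = ¥24 falls below it — price never covers variable cost, so the firm shuts down and loses only its fixed cost.

Q = 0 (shut down); profit = -¥96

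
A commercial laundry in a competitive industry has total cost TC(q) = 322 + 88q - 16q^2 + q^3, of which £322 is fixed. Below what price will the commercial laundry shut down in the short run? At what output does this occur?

£24 per unit, at q = 8

Short-run supply begins at min AVC. From VC = 88q - 16q^2 + q^3, AVC = 88 - 16q + q^2.
dAVC/dq = -16 + 2q = 0 gives q = 8. min AVC = 88 - 16·8 + 8^2 = 24.
For P < £24 the firm produces nothing.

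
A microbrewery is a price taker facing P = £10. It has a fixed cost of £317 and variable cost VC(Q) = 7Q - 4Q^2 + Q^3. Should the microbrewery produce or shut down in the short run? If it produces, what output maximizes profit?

Variable cost is VC = 7Q - 4Q^2 + Q^3, so AVC = VC/Q = 7 - 4Q + Q^2 and MC = dTC/dQ = 7 - 8Q + 3Q^2.
The AVC parabola has its vertex at Q = 4/2 = 2, where AVC = 7 - 4·2 + 2^2 = £3.
P = £10 exceeds min AVC = £3, so the firm stays open.
P = MC gives -3 - 8Q + 3Q^2 = 0, with roots -1/3 and 3. Take the larger (rising MC): Q* = 3.
Check: AVC at Q = 3 is £4 ≤ P, so revenue covers variable cost.
Profit = P·Q − TC = 10·3 − 329 = -£299, a loss, but smaller than the £317 fixed cost the firm would lose by shutting down.

Produce at Q = 3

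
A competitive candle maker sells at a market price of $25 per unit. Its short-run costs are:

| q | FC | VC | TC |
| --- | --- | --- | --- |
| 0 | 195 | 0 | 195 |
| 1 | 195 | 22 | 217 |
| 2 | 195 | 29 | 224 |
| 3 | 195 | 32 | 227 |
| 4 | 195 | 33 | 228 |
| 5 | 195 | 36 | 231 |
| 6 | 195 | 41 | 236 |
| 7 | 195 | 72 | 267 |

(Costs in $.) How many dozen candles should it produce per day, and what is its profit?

q = 6; profit = -$86

Profit at each row (π = 25q − TC): q=0: -195; q=1: -192; q=2: -174; q=3: -152; q=4: -128; q=5: -106; q=6: -86; q=7: -92.
Profit is maximized at q = 6. AVC there is 41/6 = $6.83 ≤ P, so producing beats shutting down (which would give -$195).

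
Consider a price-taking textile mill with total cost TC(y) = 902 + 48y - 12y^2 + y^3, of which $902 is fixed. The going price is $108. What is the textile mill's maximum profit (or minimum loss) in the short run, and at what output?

Profit = -$102 at y = 10

AVC = 48 - 12y + y^2; min AVC = $12 at y = 6. Since P = $108 ≥ min AVC, the firm produces.
MC = 48 - 24y + 3y^2. Setting P = MC and taking the root on the rising branch gives y* = 10.
TR = 108·10 = 1080. TC = 902 + 280 = 1182. Profit = 1080 − 1182 = -$102.
That loss of $102 beats the $902 the firm would lose by shutting down; producing recovers $800 of fixed cost.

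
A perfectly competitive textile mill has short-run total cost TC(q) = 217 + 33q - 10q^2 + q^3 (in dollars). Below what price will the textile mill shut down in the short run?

$8 per unit

The shutdown price is the minimum of AVC. VC = 33q - 10q^2 + q^3, so AVC = 33 - 10q + q^2.
dAVC/dq = -10 + 2q = 0 gives q = 5. min AVC = 33 - 10·5 + 5^2 = 8.
The firm shuts down for any P below $8.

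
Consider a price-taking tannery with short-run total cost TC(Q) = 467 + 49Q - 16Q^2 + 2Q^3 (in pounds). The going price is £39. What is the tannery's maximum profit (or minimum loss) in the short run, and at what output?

Profit = -£367 at Q = 5

AVC = 49 - 16Q + 2Q^2 has its minimum £17 at Q = 4; price £39 clears that bar, so the firm operates.
With MC = 49 - 32Q + 6Q^2, P = MC on the upward-sloping part at Q* = 5.
TR = 39·5 = 195. TC = 467 + 95 = 562. Profit = 195 − 562 = -£367.
Shutting down would mean losing the fixed cost of £467, so operating at a loss of £367 is better by £100.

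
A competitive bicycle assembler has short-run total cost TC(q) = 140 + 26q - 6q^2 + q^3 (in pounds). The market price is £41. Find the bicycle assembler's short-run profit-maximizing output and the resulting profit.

Profit = -£40 at q = 5

AVC = 26 - 6q + q^2 has its minimum £17 at q = 3; price £41 clears that bar, so the firm operates.
With MC = 26 - 12q + 3q^2, P = MC on the upward-sloping part at q* = 5.
TR = 41·5 = 205. TC = 140 + 105 = 245. Profit = 205 − 245 = -£40.
Shutting down would mean losing the fixed cost of £140, so operating at a loss of £40 is better by £100.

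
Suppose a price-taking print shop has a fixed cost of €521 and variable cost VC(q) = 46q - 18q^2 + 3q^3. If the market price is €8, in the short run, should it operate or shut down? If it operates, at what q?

Strip out fixed cost: VC = 46q - 18q^2 + 3q^3. Then AVC = 46 - 18q + 3q^2 and MC = 46 - 36q + 9q^2.
AVC is minimized where dAVC/dq = -18 + 6q = 0, at q = 3; min AVC = 46 - 18·3 + 3·3^2 = €19.
Since P = €8 < min AVC = €19, price fails to cover variable cost at any output.
Shutting down limits the loss to fixed cost, €521.

Shut down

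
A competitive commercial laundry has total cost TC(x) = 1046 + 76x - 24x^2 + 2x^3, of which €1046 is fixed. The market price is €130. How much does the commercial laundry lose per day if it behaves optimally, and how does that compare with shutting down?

Profit = -€74 at x = 9

AVC = 76 - 24x + 2x^2; min AVC = €4 at x = 6. Since P = €130 ≥ min AVC, the firm produces.
With MC = 76 - 48x + 6x^2, P = MC on the upward-sloping part at x* = 9.
TR = 130·9 = 1170. TC = 1046 + 198 = 1244. Profit = 1170 − 1244 = -€74.
That loss of €74 beats the €1046 the firm would lose by shutting down; producing recovers €972 of fixed cost.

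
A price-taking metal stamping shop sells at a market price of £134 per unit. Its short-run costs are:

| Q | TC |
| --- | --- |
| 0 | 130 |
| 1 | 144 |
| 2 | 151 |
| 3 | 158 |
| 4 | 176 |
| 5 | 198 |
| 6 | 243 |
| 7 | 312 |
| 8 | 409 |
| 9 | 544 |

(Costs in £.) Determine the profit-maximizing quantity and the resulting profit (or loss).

Q = 8; profit = £663

Tabulate TR − TC: Q=0: -130; Q=1: -10; Q=2: 117; Q=3: 244; Q=4: 360; Q=5: 472; Q=6: 561; Q=7: 626; Q=8: 663; Q=9: 662.
Profit is maximized at Q = 8. AVC there is 279/8 = £34.88 ≤ P, so producing beats shutting down (which would give -£130).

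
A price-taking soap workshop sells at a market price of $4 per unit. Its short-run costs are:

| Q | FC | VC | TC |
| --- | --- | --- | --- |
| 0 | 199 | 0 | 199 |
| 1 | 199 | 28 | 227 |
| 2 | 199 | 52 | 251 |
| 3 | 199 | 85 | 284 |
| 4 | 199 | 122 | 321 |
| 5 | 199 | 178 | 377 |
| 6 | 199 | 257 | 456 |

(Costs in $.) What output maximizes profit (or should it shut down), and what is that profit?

Q = 0 (shut down); profit = -$199

Profit at each row (π = 4Q − TC): Q=0: -199; Q=1: -223; Q=2: -243; Q=3: -272; Q=4: -305; Q=5: -357; Q=6: -432.
Profit is highest at Q = 0. Equivalently, the lowest AVC in the table is 52/2 ≈ $26 at Q = 2, and P = $4 falls below it — price never covers variable cost, so the firm shuts down and loses only its fixed cost.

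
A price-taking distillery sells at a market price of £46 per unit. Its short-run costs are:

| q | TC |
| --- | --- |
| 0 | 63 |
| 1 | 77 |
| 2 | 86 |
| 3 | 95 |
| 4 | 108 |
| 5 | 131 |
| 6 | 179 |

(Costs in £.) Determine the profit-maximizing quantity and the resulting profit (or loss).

Tabulate TR − TC: q=0: -63; q=1: -31; q=2: 6; q=3: 43; q=4: 76; q=5: 99; q=6: 97.
Profit is maximized at q = 5. AVC there is 68/5 = £13.60 ≤ P, so producing beats shutting down (which would give -£63).

q = 5; profit = £99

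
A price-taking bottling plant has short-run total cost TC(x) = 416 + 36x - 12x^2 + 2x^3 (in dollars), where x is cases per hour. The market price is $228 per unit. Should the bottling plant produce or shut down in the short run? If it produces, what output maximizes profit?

Produce at x = 8

Variable cost is VC = 36x - 12x^2 + 2x^3, so AVC = VC/x = 36 - 12x + 2x^2 and MC = dTC/dx = 36 - 24x + 6x^2.
AVC hits its minimum where MC = AVC, at x = 3, giving min AVC = 36 - 12·3 + 2·3^2 = $18.
P = $228 exceeds min AVC = $18, so the firm stays open.
Set P = MC: 228 = 36 - 24x + 6x^2 → -192 - 24x + 6x^2 = 0. The roots are x = -4 and x = 8; the profit-maximizing output is on the rising part of MC, so x* = 8.
Check: AVC at x = 8 is $68 ≤ P, so revenue covers variable cost.
Profit = P·x − TC = 228·8 − 960 = $864.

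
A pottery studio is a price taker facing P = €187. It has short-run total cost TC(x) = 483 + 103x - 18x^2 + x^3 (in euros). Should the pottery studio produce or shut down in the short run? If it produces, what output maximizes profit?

Variable cost is VC = 103x - 18x^2 + x^3, so AVC = VC/x = 103 - 18x + x^2 and MC = dTC/dx = 103 - 36x + 3x^2.
AVC is minimized where dAVC/dx = -18 + 2x = 0, at x = 9; min AVC = 103 - 18·9 + 9^2 = €22.
Because €187 ≥ €22, revenue can cover variable cost; the firm operates.
Solving P = MC: -84 - 36x + 3x^2 = 0 ⇒ x = -2 or 14. On the upward-sloping branch, x* = 14.
Check: AVC at x = 14 is €47 ≤ P, so revenue covers variable cost.
Profit = P·x − TC = 187·14 − 1141 = €1477.

Produce at x = 14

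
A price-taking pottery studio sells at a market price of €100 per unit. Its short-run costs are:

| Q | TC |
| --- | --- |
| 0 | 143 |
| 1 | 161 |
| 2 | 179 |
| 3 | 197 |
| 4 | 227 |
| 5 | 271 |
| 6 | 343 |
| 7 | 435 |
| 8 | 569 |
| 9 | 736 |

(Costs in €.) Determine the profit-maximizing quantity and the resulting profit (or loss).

Profit at each row (π = 100Q − TC): Q=0: -143; Q=1: -61; Q=2: 21; Q=3: 103; Q=4: 173; Q=5: 229; Q=6: 257; Q=7: 265; Q=8: 231; Q=9: 164.
Profit is maximized at Q = 7. AVC there is 292/7 = €41.71 ≤ P, so producing beats shutting down (which would give -€143).

Q = 7; profit = €265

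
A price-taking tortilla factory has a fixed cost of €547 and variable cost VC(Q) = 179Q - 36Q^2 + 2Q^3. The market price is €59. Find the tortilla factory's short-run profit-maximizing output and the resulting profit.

AVC = 179 - 36Q + 2Q^2 has its minimum €17 at Q = 9; price €59 clears that bar, so the firm operates.
With MC = 179 - 72Q + 6Q^2, P = MC on the upward-sloping part at Q* = 10.
TR = 59·10 = 590. TC = 547 + 190 = 737. Profit = 590 − 737 = -€147.
That loss of €147 beats the €547 the firm would lose by shutting down; producing recovers €400 of fixed cost.

Profit = -€147 at Q = 10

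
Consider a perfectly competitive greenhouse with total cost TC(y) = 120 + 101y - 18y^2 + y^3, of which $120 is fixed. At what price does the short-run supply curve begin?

Short-run supply begins at min AVC. From VC = 101y - 18y^2 + y^3, AVC = 101 - 18y + y^2.
At the minimum of AVC, MC = AVC. MC = 101 - 36y + 3y^2; setting MC = AVC gives 2y^2 - 18y = 0, so y = 9. min AVC = 20.
So the shutdown price is $20.

$20 per unit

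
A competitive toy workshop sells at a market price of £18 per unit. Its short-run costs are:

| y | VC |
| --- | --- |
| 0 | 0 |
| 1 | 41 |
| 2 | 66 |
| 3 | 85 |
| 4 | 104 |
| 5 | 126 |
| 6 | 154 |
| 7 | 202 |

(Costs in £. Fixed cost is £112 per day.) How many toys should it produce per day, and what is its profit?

y = 0 (shut down); profit = -£112

Compute π = P·y − TC at each output: y=0: -112; y=1: -135; y=2: -142; y=3: -143; y=4: -144; y=5: -148; y=6: -158; y=7: -188.
Profit is highest at y = 0. Equivalently, the lowest AVC in the table is 126/5 ≈ £25.20 at y = 5, and P = £18 falls below it — price never covers variable cost, so the firm shuts down and loses only its fixed cost.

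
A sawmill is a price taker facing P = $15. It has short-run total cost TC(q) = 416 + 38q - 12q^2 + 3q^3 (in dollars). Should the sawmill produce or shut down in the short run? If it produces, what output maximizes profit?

From TC, MC = TC'(q) = 38 - 24q + 9q^2 and AVC = VC/q = 38 - 12q + 3q^2.
The AVC parabola has its vertex at q = 12/6 = 2, where AVC = 38 - 12·2 + 3·2^2 = $26.
P = $15 lies below min AVC = $26; no output level covers variable cost.
Best response: produce nothing and absorb the $416 fixed cost.

Shut down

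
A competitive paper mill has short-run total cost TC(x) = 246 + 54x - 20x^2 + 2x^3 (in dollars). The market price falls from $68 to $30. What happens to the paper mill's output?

MC = 54 - 40x + 6x^2; the shutdown threshold is min AVC = $4 (at x = 5).
With P = $68 above the shutdown price, P = MC gives x = 7.
At P = $30 ≥ min AVC, set P = MC: x = 6. The firm stays open but cuts output.

Output falls from 7 to 6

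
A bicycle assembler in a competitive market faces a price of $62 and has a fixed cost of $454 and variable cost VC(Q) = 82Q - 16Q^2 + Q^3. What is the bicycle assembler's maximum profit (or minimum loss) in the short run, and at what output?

AVC = 82 - 16Q + Q^2 has its minimum $18 at Q = 8; price $62 clears that bar, so the firm operates.
With MC = 82 - 32Q + 3Q^2, P = MC on the upward-sloping part at Q* = 10.
TR = 62·10 = 620. TC = 454 + 220 = 674. Profit = 620 − 674 = -$54.
That loss of $54 beats the $454 the firm would lose by shutting down; producing recovers $400 of fixed cost.

Profit = -$54 at Q = 10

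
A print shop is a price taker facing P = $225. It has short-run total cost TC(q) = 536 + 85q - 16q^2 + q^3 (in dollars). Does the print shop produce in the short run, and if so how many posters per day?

Produce at q = 14

Strip out fixed cost: VC = 85q - 16q^2 + q^3. Then AVC = 85 - 16q + q^2 and MC = 85 - 32q + 3q^2.
AVC is minimized where dAVC/dq = -16 + 2q = 0, at q = 8; min AVC = 85 - 16·8 + 8^2 = $21.
Because $225 ≥ $21, revenue can cover variable cost; the firm operates.
Set P = MC: 225 = 85 - 32q + 3q^2 → -140 - 32q + 3q^2 = 0. The roots are q = -10/3 and q = 14; the profit-maximizing output is on the rising part of MC, so q* = 14.
Check: AVC at q = 14 is $57 ≤ P, so revenue covers variable cost.
Profit = P·q − TC = 225·14 − 1334 = $1816.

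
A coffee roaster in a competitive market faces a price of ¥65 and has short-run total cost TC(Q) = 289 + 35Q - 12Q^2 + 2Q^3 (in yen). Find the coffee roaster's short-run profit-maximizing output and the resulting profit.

Profit = -¥89 at Q = 5

AVC = 35 - 12Q + 2Q^2 has its minimum ¥17 at Q = 3; price ¥65 clears that bar, so the firm operates.
With MC = 35 - 24Q + 6Q^2, P = MC on the upward-sloping part at Q* = 5.
TR = 65·5 = 325. TC = 289 + 125 = 414. Profit = 325 − 414 = -¥89.
That loss of ¥89 beats the ¥289 the firm would lose by shutting down; producing recovers ¥200 of fixed cost.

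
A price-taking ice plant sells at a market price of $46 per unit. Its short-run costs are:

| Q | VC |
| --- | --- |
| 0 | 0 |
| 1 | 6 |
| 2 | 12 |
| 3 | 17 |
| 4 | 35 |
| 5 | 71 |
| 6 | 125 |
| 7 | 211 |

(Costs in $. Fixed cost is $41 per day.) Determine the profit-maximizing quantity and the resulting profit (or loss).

Tabulate TR − TC: Q=0: -41; Q=1: -1; Q=2: 39; Q=3: 80; Q=4: 108; Q=5: 118; Q=6: 110; Q=7: 70.
Profit is maximized at Q = 5. AVC there is 71/5 = $14.20 ≤ P, so producing beats shutting down (which would give -$41).

Q = 5; profit = $118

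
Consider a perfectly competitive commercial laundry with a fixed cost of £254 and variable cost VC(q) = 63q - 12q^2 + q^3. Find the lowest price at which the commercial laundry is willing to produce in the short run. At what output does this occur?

£27 per unit, at q = 6

The firm shuts down when price falls below the minimum of average variable cost. AVC = VC/q = 63 - 12q + q^2.
At the minimum of AVC, MC = AVC. MC = 63 - 24q + 3q^2; setting MC = AVC gives 2q^2 - 12q = 0, so q = 6. min AVC = 27.
The firm shuts down for any P below £27.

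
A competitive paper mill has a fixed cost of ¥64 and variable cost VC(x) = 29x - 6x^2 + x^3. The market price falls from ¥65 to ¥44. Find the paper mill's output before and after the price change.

MC = 29 - 12x + 3x^2; the shutdown threshold is min AVC = ¥20 (at x = 3).
With P = ¥65 above the shutdown price, P = MC gives x = 6.
At P = ¥44 ≥ min AVC, set P = MC: x = 5. The firm stays open but cuts output.

Output falls from 6 to 5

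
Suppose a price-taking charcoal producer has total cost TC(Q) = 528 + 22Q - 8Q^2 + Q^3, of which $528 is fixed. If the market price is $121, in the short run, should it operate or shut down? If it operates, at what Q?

Variable cost is VC = 22Q - 8Q^2 + Q^3, so AVC = VC/Q = 22 - 8Q + Q^2 and MC = dTC/dQ = 22 - 16Q + 3Q^2.
AVC hits its minimum where MC = AVC, at Q = 4, giving min AVC = 22 - 8·4 + 4^2 = $6.
Because $121 ≥ $6, revenue can cover variable cost; the firm operates.
Set P = MC: 121 = 22 - 16Q + 3Q^2 → -99 - 16Q + 3Q^2 = 0. The roots are Q = -11/3 and Q = 9; the profit-maximizing output is on the rising part of MC, so Q* = 9.
Check: AVC at Q = 9 is $31 ≤ P, so revenue covers variable cost.
Profit = P·Q − TC = 121·9 − 807 = $282.

Produce at Q = 9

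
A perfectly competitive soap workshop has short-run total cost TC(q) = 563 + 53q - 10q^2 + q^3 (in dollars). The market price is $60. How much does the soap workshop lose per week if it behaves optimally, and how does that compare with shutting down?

Profit = -$367 at q = 7

AVC = 53 - 10q + q^2; min AVC = $28 at q = 5. Since P = $60 ≥ min AVC, the firm produces.
MC = 53 - 20q + 3q^2. Setting P = MC and taking the root on the rising branch gives q* = 7.
TR = 60·7 = 420. TC = 563 + 224 = 787. Profit = 420 − 787 = -$367.
By producing, the firm covers all variable cost plus $196 of fixed cost; shutting down would lose the full $563.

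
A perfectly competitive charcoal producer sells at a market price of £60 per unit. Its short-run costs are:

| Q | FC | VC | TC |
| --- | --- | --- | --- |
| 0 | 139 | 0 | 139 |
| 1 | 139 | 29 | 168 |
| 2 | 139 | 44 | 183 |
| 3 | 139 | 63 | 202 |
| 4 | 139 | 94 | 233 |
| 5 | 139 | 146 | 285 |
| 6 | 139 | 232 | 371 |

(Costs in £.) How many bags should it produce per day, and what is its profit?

Q = 5; profit = £15

Compute π = P·Q − TC at each output: Q=0: -139; Q=1: -108; Q=2: -63; Q=3: -22; Q=4: 7; Q=5: 15; Q=6: -11.
Profit is maximized at Q = 5. AVC there is 146/5 = £29.20 ≤ P, so producing beats shutting down (which would give -£139).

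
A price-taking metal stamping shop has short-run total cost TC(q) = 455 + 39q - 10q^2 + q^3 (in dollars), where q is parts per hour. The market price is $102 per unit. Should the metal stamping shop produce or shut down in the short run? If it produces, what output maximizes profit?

Produce at q = 9

Variable cost is VC = 39q - 10q^2 + q^3, so AVC = VC/q = 39 - 10q + q^2 and MC = dTC/dq = 39 - 20q + 3q^2.
AVC is minimized where dAVC/dq = -10 + 2q = 0, at q = 5; min AVC = 39 - 10·5 + 5^2 = $14.
Because $102 ≥ $14, revenue can cover variable cost; the firm operates.
Set P = MC: 102 = 39 - 20q + 3q^2 → -63 - 20q + 3q^2 = 0. The roots are q = -7/3 and q = 9; the profit-maximizing output is on the rising part of MC, so q* = 9.
Check: AVC at q = 9 is $30 ≤ P, so revenue covers variable cost.
Profit = P·q − TC = 102·9 − 725 = $193.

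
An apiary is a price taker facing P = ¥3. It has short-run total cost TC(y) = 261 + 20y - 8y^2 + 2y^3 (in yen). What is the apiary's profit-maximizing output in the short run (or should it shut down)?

Strip out fixed cost: VC = 20y - 8y^2 + 2y^3. Then AVC = 20 - 8y + 2y^2 and MC = 20 - 16y + 6y^2.
AVC hits its minimum where MC = AVC, at y = 2, giving min AVC = 20 - 8·2 + 2·2^2 = ¥12.
With P < min AVC (¥3 < ¥12), every unit sold adds to the loss.
The firm minimizes its loss by shutting down and losing only its fixed cost of ¥261.

Shut down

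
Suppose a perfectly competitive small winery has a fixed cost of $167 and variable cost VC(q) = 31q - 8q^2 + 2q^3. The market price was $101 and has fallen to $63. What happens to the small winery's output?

AVC = 31 - 8q + 2q^2, minimized at q = 2 where min AVC = $23. MC = 31 - 16q + 6q^2.
At P = $101 ≥ min AVC, set P = MC on the rising branch: q = 5.
At P = $63 ≥ min AVC, set P = MC: q = 4. The firm stays open but cuts output.

Output falls from 5 to 4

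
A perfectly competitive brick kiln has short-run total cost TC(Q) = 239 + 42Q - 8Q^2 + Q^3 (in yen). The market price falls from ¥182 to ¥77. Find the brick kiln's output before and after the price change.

Output falls from 10 to 7

MC = 42 - 16Q + 3Q^2; the shutdown threshold is min AVC = ¥26 (at Q = 4).
At P = ¥182 ≥ min AVC, set P = MC on the rising branch: Q = 10.
At P = ¥77 ≥ min AVC, set P = MC: Q = 7. The firm stays open but cuts output.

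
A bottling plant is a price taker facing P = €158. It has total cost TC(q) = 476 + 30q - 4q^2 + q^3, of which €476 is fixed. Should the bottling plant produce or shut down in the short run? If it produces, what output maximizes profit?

Produce at q = 8

Variable cost is VC = 30q - 4q^2 + q^3, so AVC = VC/q = 30 - 4q + q^2 and MC = dTC/dq = 30 - 8q + 3q^2.
AVC is minimized where dAVC/dq = -4 + 2q = 0, at q = 2; min AVC = 30 - 4·2 + 2^2 = €26.
P = €158 exceeds min AVC = €26, so the firm stays open.
P = MC gives -128 - 8q + 3q^2 = 0, with roots -16/3 and 8. Take the larger (rising MC): q* = 8.
Check: AVC at q = 8 is €62 ≤ P, so revenue covers variable cost.
Profit = P·q − TC = 158·8 − 972 = €292.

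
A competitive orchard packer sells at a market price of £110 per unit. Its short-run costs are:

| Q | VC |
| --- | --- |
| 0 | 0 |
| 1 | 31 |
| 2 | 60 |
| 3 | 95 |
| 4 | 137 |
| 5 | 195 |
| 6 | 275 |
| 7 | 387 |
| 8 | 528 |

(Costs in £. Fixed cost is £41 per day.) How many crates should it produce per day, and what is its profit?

Profit at each row (π = 110Q − TC): Q=0: -41; Q=1: 38; Q=2: 119; Q=3: 194; Q=4: 262; Q=5: 314; Q=6: 344; Q=7: 342; Q=8: 311.
Profit is maximized at Q = 6. AVC there is 275/6 = £45.83 ≤ P, so producing beats shutting down (which would give -£41).

Q = 6; profit = £344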